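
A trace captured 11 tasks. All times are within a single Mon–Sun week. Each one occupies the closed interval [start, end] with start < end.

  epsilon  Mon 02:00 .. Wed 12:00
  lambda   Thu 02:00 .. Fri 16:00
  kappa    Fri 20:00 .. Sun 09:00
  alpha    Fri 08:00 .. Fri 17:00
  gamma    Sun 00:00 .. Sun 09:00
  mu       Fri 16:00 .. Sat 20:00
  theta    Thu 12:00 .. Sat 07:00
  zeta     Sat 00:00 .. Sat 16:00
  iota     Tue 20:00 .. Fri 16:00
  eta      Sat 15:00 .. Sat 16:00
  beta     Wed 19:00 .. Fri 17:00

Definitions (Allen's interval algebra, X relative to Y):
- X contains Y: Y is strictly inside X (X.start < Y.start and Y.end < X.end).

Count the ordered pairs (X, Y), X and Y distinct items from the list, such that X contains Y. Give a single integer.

Checking all 110 ordered pairs for relation 'contains'; matching pairs in alphabetical order:
(beta, lambda): beta contains lambda ✓
(kappa, eta): kappa contains eta ✓
(kappa, zeta): kappa contains zeta ✓
(mu, eta): mu contains eta ✓
(mu, zeta): mu contains zeta ✓
(theta, alpha): theta contains alpha ✓
Count: 6.

6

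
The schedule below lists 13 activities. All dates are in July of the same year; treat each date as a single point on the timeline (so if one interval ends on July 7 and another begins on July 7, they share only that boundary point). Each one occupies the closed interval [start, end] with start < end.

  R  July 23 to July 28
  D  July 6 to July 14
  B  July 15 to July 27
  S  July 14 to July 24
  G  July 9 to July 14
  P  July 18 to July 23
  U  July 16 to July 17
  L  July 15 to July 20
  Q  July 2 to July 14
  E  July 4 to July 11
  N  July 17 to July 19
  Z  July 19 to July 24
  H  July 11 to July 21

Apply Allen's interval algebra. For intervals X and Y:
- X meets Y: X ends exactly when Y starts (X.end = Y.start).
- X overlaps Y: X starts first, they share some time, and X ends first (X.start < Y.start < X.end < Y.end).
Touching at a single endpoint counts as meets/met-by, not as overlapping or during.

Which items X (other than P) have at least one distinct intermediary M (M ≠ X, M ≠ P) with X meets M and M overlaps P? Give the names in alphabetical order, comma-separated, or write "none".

Target P = [July 18, July 23].
Intermediaries M with M overlaps P: H, L, N.
Via H — items with X meets H: E.
Via L — items with X meets L: none.
Via N — items with X meets N: U.
Union: E, U.

E, U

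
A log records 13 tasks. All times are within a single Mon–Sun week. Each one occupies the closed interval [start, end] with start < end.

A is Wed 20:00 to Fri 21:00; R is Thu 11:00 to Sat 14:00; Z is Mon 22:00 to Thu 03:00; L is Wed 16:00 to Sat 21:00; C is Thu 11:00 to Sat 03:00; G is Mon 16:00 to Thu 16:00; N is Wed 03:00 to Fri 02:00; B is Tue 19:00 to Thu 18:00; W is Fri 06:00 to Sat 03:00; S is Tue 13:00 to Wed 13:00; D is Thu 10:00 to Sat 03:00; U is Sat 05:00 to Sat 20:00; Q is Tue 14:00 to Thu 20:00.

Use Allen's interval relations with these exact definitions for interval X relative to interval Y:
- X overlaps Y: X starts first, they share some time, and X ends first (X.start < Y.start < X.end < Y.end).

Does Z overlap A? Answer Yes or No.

Yes

Z = [Mon 22:00, Thu 03:00], A = [Wed 20:00, Fri 21:00].
Actual relation of Z to A: overlaps.
Asked whether 'overlaps' holds → Yes.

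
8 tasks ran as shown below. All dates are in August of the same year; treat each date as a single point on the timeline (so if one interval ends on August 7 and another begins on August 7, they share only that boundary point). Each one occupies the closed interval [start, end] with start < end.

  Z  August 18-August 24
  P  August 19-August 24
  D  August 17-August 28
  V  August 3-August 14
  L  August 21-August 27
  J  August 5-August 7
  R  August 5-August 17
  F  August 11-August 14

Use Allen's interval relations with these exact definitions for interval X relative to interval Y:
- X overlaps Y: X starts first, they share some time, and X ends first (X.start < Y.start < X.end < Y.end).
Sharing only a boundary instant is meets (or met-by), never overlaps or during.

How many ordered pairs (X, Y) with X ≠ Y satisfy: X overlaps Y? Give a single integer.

Checking all 56 ordered pairs for relation 'overlaps'; matching pairs in alphabetical order:
(P, L): P overlaps L ✓
(V, R): V overlaps R ✓
(Z, L): Z overlaps L ✓
Count: 3.

3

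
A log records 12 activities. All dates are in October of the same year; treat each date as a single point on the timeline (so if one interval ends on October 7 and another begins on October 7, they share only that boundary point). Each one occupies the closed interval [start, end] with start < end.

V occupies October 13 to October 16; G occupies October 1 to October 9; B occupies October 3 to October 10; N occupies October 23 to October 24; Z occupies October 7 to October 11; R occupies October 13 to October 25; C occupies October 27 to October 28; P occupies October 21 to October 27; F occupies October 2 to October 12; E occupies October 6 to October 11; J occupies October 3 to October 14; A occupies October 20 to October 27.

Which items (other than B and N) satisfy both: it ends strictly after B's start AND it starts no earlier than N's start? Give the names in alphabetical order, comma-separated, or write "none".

C

Conditions: its end is strictly after B's start (X.end > October 3) AND its start is no earlier than N's start (X.start >= October 23).
A: end October 27 > October 3? ✓; start October 20 >= October 23? ✗ → no.
C: end October 28 > October 3? ✓; start October 27 >= October 23? ✓ → yes.
E: end October 11 > October 3? ✓; start October 6 >= October 23? ✗ → no.
F: end October 12 > October 3? ✓; start October 2 >= October 23? ✗ → no.
G: end October 9 > October 3? ✓; start October 1 >= October 23? ✗ → no.
J: end October 14 > October 3? ✓; start October 3 >= October 23? ✗ → no.
P: end October 27 > October 3? ✓; start October 21 >= October 23? ✗ → no.
R: end October 25 > October 3? ✓; start October 13 >= October 23? ✗ → no.
V: end October 16 > October 3? ✓; start October 13 >= October 23? ✗ → no.
Z: end October 11 > October 3? ✓; start October 7 >= October 23? ✗ → no.
Result: C.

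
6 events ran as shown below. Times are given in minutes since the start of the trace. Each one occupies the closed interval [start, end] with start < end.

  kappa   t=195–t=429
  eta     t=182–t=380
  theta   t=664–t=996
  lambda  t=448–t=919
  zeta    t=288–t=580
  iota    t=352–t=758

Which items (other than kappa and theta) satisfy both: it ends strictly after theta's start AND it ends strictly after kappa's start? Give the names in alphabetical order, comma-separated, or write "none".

Conditions: its end is strictly after theta's start (X.end > t=664) AND its end is strictly after kappa's start (X.end > t=195).
eta: end t=380 > t=664? ✗; end t=380 > t=195? ✓ → no.
iota: end t=758 > t=664? ✓; end t=758 > t=195? ✓ → yes.
lambda: end t=919 > t=664? ✓; end t=919 > t=195? ✓ → yes.
zeta: end t=580 > t=664? ✗; end t=580 > t=195? ✓ → no.
Result: iota, lambda.

iota, lambda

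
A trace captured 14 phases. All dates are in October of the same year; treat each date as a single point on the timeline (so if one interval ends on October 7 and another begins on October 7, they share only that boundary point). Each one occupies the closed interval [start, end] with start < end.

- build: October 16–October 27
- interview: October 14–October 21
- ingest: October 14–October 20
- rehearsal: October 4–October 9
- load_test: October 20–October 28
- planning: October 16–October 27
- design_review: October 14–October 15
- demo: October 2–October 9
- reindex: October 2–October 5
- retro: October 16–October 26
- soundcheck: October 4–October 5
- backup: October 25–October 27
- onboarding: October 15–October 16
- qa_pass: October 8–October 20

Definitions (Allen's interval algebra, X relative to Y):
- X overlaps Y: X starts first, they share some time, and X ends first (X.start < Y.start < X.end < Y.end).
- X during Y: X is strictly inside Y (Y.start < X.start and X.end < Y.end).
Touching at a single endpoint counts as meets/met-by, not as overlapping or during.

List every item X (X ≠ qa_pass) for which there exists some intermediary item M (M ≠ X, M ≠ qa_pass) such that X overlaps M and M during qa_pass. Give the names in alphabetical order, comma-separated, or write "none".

Target qa_pass = [October 8, October 20].
Intermediaries M with M during qa_pass: design_review, onboarding.
Via design_review — items with X overlaps design_review: none.
Via onboarding — items with X overlaps onboarding: none.
Union: none.

none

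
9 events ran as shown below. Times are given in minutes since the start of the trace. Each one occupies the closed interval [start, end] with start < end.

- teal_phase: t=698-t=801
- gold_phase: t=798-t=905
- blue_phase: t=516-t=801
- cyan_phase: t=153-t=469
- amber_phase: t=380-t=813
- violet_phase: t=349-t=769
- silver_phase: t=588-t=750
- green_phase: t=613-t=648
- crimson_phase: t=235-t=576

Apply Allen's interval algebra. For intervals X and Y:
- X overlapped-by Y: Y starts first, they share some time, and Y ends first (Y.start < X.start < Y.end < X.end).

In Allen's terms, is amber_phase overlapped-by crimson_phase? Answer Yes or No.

Yes

amber_phase = [t=380, t=813], crimson_phase = [t=235, t=576].
Actual relation of amber_phase to crimson_phase: overlapped-by.
Asked whether 'overlapped-by' holds → Yes.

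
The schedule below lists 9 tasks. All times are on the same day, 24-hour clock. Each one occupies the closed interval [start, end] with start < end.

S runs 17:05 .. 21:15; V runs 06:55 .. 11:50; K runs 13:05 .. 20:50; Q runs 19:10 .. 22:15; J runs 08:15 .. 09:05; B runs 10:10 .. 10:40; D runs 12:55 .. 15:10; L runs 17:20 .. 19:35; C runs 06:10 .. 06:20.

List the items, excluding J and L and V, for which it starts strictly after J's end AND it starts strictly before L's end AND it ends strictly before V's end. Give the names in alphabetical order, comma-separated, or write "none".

Conditions: its start is strictly after J's end (X.start > 09:05) AND its start is strictly before L's end (X.start < 19:35) AND its end is strictly before V's end (X.end < 11:50).
B: start 10:10 > 09:05? ✓; start 10:10 < 19:35? ✓; end 10:40 < 11:50? ✓ → yes.
C: start 06:10 > 09:05? ✗; start 06:10 < 19:35? ✓; end 06:20 < 11:50? ✓ → no.
D: start 12:55 > 09:05? ✓; start 12:55 < 19:35? ✓; end 15:10 < 11:50? ✗ → no.
K: start 13:05 > 09:05? ✓; start 13:05 < 19:35? ✓; end 20:50 < 11:50? ✗ → no.
Q: start 19:10 > 09:05? ✓; start 19:10 < 19:35? ✓; end 22:15 < 11:50? ✗ → no.
S: start 17:05 > 09:05? ✓; start 17:05 < 19:35? ✓; end 21:15 < 11:50? ✗ → no.
Result: B.

B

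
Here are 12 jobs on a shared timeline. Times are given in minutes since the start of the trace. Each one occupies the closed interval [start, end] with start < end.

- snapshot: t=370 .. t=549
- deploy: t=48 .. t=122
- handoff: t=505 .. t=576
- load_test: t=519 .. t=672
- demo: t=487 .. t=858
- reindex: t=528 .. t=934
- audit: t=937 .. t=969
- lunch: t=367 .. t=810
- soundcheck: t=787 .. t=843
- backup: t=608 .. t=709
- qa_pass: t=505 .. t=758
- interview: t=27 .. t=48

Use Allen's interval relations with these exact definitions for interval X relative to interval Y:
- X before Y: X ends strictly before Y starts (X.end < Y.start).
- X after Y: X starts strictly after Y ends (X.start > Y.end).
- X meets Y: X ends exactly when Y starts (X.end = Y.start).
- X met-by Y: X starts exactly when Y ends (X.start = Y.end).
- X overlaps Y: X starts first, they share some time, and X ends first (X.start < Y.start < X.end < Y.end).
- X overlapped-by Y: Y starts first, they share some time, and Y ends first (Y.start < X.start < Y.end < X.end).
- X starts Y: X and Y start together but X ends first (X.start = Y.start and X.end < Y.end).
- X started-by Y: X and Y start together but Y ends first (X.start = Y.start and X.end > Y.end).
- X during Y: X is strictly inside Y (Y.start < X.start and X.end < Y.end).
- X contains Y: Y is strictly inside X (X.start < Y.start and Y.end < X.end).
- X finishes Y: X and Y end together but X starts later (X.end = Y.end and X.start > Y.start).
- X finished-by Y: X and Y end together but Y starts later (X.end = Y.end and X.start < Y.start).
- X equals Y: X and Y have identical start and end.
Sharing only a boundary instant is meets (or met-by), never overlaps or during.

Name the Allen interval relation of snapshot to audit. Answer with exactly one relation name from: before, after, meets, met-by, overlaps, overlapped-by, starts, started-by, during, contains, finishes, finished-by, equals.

snapshot = [t=370, t=549]; audit = [t=937, t=969].
Compare endpoints: snapshot.start < audit.start, snapshot.start < audit.end, snapshot.end < audit.start, snapshot.end < audit.end.
That pattern is 'before'.

before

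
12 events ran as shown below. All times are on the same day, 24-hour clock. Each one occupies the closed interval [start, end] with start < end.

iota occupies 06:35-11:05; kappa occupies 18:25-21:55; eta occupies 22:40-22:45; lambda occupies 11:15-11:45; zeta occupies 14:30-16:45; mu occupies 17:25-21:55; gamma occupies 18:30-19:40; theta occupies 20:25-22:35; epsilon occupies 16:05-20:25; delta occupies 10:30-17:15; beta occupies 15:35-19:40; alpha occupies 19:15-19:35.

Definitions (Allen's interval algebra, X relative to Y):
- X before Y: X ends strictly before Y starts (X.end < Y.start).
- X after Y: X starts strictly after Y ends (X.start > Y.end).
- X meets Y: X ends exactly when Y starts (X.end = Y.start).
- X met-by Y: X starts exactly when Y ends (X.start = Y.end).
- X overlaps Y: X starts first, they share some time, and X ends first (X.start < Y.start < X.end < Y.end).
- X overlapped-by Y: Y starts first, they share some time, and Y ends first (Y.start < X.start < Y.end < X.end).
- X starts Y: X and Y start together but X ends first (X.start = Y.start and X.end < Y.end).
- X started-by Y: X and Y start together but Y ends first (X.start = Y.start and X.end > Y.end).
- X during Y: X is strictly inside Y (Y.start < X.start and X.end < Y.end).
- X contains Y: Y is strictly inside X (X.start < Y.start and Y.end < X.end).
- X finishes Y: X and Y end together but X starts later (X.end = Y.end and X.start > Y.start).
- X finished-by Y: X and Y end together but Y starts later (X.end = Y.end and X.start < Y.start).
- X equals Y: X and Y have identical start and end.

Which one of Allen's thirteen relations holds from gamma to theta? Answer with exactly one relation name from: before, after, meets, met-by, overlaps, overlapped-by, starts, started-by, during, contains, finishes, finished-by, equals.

gamma = [18:30, 19:40]; theta = [20:25, 22:35].
Compare endpoints: gamma.start < theta.start, gamma.start < theta.end, gamma.end < theta.start, gamma.end < theta.end.
That pattern is 'before'.

before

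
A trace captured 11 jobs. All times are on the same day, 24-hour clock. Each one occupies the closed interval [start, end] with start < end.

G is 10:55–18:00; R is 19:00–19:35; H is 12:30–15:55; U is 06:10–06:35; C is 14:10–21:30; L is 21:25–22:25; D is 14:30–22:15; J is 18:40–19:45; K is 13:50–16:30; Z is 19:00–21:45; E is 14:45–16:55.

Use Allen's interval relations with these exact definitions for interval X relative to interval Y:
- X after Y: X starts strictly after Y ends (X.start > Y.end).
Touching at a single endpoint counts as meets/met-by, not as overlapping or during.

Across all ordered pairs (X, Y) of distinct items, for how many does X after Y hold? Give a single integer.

Checking all 110 ordered pairs for relation 'after'; matching pairs in alphabetical order:
(C, U): C after U ✓
(D, U): D after U ✓
(E, U): E after U ✓
(G, U): G after U ✓
(H, U): H after U ✓
(J, E): J after E ✓
(J, G): J after G ✓
(J, H): J after H ✓
(J, K): J after K ✓
(J, U): J after U ✓
(K, U): K after U ✓
(L, E): L after E ✓
(L, G): L after G ✓
(L, H): L after H ✓
(L, J): L after J ✓
(L, K): L after K ✓
(L, R): L after R ✓
(L, U): L after U ✓
(R, E): R after E ✓
(R, G): R after G ✓
(R, H): R after H ✓
(R, K): R after K ✓
(R, U): R after U ✓
(Z, E): Z after E ✓
... plus 4 further pairs not listed.
Count: 28.

28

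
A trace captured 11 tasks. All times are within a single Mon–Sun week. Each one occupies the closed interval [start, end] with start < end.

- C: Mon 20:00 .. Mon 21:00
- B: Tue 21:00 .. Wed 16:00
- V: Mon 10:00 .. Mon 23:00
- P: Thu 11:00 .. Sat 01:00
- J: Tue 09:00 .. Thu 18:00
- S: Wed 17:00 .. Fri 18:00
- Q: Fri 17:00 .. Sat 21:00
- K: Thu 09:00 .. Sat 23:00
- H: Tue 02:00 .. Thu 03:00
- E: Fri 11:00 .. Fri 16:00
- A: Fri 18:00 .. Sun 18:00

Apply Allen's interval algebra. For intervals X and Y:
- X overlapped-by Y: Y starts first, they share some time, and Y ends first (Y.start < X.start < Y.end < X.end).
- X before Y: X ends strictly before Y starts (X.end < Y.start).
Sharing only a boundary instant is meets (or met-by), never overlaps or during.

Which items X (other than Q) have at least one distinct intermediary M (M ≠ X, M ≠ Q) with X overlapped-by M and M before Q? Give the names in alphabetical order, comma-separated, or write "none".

J, K, P, S

Target Q = [Fri 17:00, Sat 21:00].
Intermediaries M with M before Q: B, C, E, H, J, V.
Via B — items with X overlapped-by B: none.
Via C — items with X overlapped-by C: none.
Via E — items with X overlapped-by E: none.
Via H — items with X overlapped-by H: J, S.
Via J — items with X overlapped-by J: K, P, S.
Via V — items with X overlapped-by V: none.
Union: J, K, P, S.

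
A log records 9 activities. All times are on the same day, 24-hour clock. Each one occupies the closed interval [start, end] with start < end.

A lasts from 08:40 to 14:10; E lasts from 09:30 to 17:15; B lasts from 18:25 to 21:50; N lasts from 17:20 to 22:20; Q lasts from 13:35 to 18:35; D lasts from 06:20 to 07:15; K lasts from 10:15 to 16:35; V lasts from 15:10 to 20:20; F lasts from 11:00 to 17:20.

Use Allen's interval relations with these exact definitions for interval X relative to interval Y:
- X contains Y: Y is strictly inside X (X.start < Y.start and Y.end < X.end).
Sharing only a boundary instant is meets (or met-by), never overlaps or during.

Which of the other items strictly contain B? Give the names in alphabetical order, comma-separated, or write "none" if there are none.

Target B = [18:25, 21:50].
A [08:40, 14:10] → before → no.
D [06:20, 07:15] → before → no.
E [09:30, 17:15] → before → no.
F [11:00, 17:20] → before → no.
K [10:15, 16:35] → before → no.
N [17:20, 22:20] → contains → yes.
Q [13:35, 18:35] → overlaps → no.
V [15:10, 20:20] → overlaps → no.
Result: N.

N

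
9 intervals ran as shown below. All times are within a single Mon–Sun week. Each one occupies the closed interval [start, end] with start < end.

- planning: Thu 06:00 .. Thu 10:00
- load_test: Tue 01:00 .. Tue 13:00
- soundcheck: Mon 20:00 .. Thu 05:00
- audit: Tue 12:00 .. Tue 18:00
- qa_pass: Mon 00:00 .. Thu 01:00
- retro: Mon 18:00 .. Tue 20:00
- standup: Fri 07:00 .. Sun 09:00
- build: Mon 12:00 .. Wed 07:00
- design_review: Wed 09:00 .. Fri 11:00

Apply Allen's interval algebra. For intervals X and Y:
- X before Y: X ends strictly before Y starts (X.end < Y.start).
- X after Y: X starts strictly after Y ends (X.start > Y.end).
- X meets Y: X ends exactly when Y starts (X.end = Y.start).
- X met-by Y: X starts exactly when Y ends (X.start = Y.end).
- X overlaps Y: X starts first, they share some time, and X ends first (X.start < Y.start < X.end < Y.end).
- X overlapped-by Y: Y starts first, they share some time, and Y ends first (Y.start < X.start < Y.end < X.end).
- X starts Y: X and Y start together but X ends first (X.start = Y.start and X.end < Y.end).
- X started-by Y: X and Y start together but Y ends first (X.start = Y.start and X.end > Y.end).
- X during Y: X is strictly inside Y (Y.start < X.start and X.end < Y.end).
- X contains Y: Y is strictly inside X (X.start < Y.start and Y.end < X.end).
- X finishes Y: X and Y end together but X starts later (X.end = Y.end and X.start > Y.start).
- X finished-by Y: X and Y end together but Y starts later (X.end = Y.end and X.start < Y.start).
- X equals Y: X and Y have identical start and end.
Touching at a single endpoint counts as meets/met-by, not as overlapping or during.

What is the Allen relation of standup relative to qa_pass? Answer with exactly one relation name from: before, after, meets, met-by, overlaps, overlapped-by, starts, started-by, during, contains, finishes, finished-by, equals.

standup = [Fri 07:00, Sun 09:00]; qa_pass = [Mon 00:00, Thu 01:00].
Compare endpoints: standup.start > qa_pass.start, standup.start > qa_pass.end, standup.end > qa_pass.start, standup.end > qa_pass.end.
That pattern is 'after'.

after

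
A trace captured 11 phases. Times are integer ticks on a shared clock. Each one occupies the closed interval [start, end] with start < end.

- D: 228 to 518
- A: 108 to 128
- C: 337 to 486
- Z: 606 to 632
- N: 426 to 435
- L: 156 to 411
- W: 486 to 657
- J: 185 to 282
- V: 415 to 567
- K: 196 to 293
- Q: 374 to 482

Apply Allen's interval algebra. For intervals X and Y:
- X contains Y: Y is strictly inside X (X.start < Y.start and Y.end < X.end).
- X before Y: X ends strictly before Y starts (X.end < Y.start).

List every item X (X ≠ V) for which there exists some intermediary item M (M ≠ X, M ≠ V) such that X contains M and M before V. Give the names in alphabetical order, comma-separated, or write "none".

L

Target V = [415, 567].
Intermediaries M with M before V: A, J, K, L.
Via A — items with X contains A: none.
Via J — items with X contains J: L.
Via K — items with X contains K: L.
Via L — items with X contains L: none.
Union: L.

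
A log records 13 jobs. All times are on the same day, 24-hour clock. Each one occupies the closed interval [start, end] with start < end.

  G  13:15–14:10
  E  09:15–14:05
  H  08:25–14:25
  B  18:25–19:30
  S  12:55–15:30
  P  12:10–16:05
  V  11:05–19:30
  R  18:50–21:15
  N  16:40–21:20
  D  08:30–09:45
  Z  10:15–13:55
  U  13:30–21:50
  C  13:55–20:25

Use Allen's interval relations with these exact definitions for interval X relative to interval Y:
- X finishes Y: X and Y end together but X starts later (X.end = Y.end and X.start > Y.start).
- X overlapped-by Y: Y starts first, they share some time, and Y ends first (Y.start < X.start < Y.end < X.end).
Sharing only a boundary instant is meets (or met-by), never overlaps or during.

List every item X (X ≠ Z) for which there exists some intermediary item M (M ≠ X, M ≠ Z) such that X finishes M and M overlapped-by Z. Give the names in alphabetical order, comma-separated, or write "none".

Target Z = [10:15, 13:55].
Intermediaries M with M overlapped-by Z: G, P, S, U, V.
Via G — items with X finishes G: none.
Via P — items with X finishes P: none.
Via S — items with X finishes S: none.
Via U — items with X finishes U: none.
Via V — items with X finishes V: B.
Union: B.

B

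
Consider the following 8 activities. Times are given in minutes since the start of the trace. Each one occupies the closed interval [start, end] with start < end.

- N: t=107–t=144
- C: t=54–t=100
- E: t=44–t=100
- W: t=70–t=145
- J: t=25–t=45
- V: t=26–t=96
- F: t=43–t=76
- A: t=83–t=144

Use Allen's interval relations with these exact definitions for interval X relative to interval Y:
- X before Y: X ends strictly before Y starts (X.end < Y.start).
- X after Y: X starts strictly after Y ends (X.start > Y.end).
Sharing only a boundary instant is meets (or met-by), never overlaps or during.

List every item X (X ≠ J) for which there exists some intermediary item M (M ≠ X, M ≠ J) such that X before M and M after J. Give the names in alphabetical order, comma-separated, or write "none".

C, E, F, V

Target J = [t=25, t=45].
Intermediaries M with M after J: A, C, N, W.
Via A — items with X before A: F.
Via C — items with X before C: none.
Via N — items with X before N: C, E, F, V.
Via W — items with X before W: none.
Union: C, E, F, V.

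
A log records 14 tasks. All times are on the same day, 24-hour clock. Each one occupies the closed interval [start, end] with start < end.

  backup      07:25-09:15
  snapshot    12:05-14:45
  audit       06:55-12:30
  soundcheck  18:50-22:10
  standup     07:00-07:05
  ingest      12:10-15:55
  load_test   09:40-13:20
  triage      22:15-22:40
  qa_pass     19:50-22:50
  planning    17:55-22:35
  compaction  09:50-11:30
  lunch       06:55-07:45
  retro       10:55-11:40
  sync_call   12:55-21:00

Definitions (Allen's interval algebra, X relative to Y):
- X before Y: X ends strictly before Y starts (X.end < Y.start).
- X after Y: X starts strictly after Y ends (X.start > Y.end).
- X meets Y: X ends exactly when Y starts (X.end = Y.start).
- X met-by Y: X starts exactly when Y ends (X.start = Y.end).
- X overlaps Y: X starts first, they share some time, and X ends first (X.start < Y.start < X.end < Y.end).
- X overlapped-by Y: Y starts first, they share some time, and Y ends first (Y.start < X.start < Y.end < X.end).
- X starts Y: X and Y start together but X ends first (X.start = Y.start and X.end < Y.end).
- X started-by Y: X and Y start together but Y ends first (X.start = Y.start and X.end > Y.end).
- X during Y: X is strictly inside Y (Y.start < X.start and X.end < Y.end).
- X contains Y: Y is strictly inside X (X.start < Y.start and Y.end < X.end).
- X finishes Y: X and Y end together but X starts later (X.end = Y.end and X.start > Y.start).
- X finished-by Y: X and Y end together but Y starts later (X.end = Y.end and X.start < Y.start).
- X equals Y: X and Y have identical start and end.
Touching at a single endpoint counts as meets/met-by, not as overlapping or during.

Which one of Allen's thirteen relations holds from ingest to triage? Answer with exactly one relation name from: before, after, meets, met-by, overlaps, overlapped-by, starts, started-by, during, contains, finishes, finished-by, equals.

before

ingest = [12:10, 15:55]; triage = [22:15, 22:40].
Compare endpoints: ingest.start < triage.start, ingest.start < triage.end, ingest.end < triage.start, ingest.end < triage.end.
That pattern is 'before'.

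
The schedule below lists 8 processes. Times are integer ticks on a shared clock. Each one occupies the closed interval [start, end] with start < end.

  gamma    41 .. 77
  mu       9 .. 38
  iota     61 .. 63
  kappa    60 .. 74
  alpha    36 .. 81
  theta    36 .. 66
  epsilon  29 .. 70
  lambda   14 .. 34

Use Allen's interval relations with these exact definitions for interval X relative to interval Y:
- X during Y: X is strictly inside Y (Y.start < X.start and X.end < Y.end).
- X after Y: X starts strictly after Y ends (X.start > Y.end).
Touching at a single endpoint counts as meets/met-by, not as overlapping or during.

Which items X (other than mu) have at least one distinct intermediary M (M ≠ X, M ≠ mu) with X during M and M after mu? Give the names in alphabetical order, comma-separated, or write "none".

iota, kappa

Target mu = [9, 38].
Intermediaries M with M after mu: gamma, iota, kappa.
Via gamma — items with X during gamma: iota, kappa.
Via iota — items with X during iota: none.
Via kappa — items with X during kappa: iota.
Union: iota, kappa.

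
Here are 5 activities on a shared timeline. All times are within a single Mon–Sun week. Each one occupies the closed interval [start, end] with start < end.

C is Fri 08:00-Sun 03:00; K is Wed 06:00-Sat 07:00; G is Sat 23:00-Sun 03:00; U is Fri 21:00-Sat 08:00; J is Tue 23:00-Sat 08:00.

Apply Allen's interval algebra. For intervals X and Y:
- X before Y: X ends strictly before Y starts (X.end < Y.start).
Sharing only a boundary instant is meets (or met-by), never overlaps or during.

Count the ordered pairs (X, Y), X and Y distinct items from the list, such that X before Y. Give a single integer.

3

Checking all 20 ordered pairs for relation 'before'; matching pairs in alphabetical order:
(J, G): J before G ✓
(K, G): K before G ✓
(U, G): U before G ✓
Count: 3.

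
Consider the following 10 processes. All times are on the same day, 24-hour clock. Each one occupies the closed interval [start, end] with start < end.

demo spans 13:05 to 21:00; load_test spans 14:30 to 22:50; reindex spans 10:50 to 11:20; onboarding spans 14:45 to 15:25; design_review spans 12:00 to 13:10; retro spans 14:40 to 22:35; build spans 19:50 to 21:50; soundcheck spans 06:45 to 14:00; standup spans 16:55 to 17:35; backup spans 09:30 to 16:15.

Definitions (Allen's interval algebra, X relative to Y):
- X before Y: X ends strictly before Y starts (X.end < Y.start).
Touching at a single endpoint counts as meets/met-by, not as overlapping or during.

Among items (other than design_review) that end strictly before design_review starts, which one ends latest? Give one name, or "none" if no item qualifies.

reindex

Target design_review = [12:00, 13:10].
backup [09:30, 16:15] → contains → excluded.
build [19:50, 21:50] → after → excluded.
demo [13:05, 21:00] → overlapped-by → excluded.
load_test [14:30, 22:50] → after → excluded.
onboarding [14:45, 15:25] → after → excluded.
reindex [10:50, 11:20] → before → candidate.
retro [14:40, 22:35] → after → excluded.
soundcheck [06:45, 14:00] → contains → excluded.
standup [16:55, 17:35] → after → excluded.
Among candidates, latest end is 11:20 → reindex.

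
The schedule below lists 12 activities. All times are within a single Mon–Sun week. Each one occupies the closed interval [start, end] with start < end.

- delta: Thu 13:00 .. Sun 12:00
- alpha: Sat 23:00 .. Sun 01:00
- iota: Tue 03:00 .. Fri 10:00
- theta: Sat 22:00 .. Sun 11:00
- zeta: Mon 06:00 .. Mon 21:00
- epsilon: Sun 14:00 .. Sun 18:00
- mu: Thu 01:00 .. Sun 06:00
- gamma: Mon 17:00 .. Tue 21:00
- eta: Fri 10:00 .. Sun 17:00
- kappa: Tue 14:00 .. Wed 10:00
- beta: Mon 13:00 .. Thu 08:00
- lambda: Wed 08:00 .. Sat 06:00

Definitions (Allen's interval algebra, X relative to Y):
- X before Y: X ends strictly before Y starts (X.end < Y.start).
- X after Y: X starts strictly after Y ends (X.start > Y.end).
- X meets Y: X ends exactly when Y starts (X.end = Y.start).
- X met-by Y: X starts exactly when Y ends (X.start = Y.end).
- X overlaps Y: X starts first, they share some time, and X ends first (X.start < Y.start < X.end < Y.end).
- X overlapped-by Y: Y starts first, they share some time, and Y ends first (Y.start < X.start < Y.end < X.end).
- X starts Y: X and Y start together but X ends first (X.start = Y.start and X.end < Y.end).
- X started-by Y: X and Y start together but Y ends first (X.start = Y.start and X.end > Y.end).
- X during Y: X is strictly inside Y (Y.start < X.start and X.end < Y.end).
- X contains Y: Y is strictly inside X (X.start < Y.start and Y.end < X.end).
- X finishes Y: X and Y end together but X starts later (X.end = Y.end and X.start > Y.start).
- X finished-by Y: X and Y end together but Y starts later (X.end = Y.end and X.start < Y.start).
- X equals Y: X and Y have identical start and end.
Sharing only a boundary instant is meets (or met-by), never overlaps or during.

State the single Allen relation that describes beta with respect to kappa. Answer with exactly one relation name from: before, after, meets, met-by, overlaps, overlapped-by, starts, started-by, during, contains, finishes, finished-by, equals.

beta = [Mon 13:00, Thu 08:00]; kappa = [Tue 14:00, Wed 10:00].
Compare endpoints: beta.start < kappa.start, beta.start < kappa.end, beta.end > kappa.start, beta.end > kappa.end.
That pattern is 'contains'.

contains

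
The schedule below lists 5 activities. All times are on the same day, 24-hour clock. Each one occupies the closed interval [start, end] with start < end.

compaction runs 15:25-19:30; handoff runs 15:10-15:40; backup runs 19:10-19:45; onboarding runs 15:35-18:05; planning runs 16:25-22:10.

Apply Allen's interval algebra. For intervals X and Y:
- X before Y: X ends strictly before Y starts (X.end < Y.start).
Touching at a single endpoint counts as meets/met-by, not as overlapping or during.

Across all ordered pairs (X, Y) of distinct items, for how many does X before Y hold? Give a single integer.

3

Checking all 20 ordered pairs for relation 'before'; matching pairs in alphabetical order:
(handoff, backup): handoff before backup ✓
(handoff, planning): handoff before planning ✓
(onboarding, backup): onboarding before backup ✓
Count: 3.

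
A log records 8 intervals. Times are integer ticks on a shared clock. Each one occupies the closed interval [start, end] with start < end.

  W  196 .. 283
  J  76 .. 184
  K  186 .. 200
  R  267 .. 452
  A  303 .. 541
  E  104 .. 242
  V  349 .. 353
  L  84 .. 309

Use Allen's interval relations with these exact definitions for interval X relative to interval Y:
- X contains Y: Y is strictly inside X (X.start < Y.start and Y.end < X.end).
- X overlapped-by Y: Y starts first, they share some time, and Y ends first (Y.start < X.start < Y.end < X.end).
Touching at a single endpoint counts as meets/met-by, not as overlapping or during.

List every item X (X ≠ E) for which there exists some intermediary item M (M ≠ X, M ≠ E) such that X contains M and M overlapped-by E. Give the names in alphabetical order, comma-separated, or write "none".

Target E = [104, 242].
Intermediaries M with M overlapped-by E: W.
Via W — items with X contains W: L.
Union: L.

L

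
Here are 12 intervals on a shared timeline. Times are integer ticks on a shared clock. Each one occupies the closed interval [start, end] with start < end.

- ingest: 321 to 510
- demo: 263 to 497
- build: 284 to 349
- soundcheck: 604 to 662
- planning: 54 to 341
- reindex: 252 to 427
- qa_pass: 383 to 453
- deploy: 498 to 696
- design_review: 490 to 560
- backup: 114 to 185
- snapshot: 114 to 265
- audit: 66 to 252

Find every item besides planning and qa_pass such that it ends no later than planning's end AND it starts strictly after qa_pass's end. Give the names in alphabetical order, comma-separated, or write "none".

Conditions: its end is no later than planning's end (X.end <= 341) AND its start is strictly after qa_pass's end (X.start > 453).
audit: end 252 <= 341? ✓; start 66 > 453? ✗ → no.
backup: end 185 <= 341? ✓; start 114 > 453? ✗ → no.
build: end 349 <= 341? ✗; start 284 > 453? ✗ → no.
demo: end 497 <= 341? ✗; start 263 > 453? ✗ → no.
deploy: end 696 <= 341? ✗; start 498 > 453? ✓ → no.
design_review: end 560 <= 341? ✗; start 490 > 453? ✓ → no.
ingest: end 510 <= 341? ✗; start 321 > 453? ✗ → no.
reindex: end 427 <= 341? ✗; start 252 > 453? ✗ → no.
snapshot: end 265 <= 341? ✓; start 114 > 453? ✗ → no.
soundcheck: end 662 <= 341? ✗; start 604 > 453? ✓ → no.
Result: none.

none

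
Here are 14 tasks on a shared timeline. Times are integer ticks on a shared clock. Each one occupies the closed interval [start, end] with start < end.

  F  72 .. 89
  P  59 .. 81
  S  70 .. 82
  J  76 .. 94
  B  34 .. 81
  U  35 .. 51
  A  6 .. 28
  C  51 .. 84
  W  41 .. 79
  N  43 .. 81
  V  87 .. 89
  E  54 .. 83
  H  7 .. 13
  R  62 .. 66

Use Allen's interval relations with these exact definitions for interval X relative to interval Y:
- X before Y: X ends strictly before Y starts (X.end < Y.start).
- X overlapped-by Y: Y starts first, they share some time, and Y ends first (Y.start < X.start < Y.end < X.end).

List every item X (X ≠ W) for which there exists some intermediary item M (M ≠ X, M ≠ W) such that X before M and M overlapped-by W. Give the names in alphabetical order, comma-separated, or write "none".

Target W = [41, 79].
Intermediaries M with M overlapped-by W: C, E, F, J, N, P, S.
Via C — items with X before C: A, H.
Via E — items with X before E: A, H, U.
Via F — items with X before F: A, H, R, U.
Via J — items with X before J: A, H, R, U.
Via N — items with X before N: A, H.
Via P — items with X before P: A, H, U.
Via S — items with X before S: A, H, R, U.
Union: A, H, R, U.

A, H, R, U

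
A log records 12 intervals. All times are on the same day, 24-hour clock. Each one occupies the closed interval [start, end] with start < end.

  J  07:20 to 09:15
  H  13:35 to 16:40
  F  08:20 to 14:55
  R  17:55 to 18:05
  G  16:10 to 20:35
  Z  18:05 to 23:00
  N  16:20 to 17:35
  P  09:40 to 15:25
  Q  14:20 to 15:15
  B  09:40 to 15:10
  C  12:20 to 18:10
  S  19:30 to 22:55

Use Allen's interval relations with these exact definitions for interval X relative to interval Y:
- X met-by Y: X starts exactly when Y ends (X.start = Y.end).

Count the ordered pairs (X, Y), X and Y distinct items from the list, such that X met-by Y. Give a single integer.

Checking all 132 ordered pairs for relation 'met-by'; matching pairs in alphabetical order:
(Z, R): Z met-by R ✓
Count: 1.

1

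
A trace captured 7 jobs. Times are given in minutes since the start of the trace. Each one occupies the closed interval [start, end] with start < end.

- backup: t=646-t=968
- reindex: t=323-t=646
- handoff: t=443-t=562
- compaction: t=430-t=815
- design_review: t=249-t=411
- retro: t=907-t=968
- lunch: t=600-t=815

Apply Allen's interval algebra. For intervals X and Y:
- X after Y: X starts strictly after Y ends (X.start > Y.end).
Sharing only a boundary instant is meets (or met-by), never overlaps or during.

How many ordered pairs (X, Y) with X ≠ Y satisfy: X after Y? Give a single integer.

Checking all 42 ordered pairs for relation 'after'; matching pairs in alphabetical order:
(backup, design_review): backup after design_review ✓
(backup, handoff): backup after handoff ✓
(compaction, design_review): compaction after design_review ✓
(handoff, design_review): handoff after design_review ✓
(lunch, design_review): lunch after design_review ✓
(lunch, handoff): lunch after handoff ✓
(retro, compaction): retro after compaction ✓
(retro, design_review): retro after design_review ✓
(retro, handoff): retro after handoff ✓
(retro, lunch): retro after lunch ✓
(retro, reindex): retro after reindex ✓
Count: 11.

11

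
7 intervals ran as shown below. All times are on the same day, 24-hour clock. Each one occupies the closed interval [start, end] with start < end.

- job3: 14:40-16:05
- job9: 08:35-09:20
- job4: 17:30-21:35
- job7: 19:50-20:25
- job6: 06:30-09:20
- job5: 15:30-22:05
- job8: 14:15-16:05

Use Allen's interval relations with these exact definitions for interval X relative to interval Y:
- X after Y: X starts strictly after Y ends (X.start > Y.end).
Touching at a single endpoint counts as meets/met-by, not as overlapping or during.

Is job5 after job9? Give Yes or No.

job5 = [15:30, 22:05], job9 = [08:35, 09:20].
Actual relation of job5 to job9: after.
Asked whether 'after' holds → Yes.

Yes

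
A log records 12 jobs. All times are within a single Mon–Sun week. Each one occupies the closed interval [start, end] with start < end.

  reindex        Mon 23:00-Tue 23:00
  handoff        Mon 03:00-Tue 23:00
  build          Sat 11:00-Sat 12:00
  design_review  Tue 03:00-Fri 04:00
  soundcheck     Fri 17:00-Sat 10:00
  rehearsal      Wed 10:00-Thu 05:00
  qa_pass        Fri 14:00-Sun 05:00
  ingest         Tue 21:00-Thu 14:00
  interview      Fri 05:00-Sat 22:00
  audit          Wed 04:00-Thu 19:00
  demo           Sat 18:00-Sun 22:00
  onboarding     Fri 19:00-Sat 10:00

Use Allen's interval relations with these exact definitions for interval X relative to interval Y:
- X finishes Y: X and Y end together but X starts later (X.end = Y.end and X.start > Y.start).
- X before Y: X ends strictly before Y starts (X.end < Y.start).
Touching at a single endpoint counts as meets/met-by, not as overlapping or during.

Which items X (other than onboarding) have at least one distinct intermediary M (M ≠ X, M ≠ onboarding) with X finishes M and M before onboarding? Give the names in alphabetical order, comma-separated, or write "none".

reindex

Target onboarding = [Fri 19:00, Sat 10:00].
Intermediaries M with M before onboarding: audit, design_review, handoff, ingest, rehearsal, reindex.
Via audit — items with X finishes audit: none.
Via design_review — items with X finishes design_review: none.
Via handoff — items with X finishes handoff: reindex.
Via ingest — items with X finishes ingest: none.
Via rehearsal — items with X finishes rehearsal: none.
Via reindex — items with X finishes reindex: none.
Union: reindex.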